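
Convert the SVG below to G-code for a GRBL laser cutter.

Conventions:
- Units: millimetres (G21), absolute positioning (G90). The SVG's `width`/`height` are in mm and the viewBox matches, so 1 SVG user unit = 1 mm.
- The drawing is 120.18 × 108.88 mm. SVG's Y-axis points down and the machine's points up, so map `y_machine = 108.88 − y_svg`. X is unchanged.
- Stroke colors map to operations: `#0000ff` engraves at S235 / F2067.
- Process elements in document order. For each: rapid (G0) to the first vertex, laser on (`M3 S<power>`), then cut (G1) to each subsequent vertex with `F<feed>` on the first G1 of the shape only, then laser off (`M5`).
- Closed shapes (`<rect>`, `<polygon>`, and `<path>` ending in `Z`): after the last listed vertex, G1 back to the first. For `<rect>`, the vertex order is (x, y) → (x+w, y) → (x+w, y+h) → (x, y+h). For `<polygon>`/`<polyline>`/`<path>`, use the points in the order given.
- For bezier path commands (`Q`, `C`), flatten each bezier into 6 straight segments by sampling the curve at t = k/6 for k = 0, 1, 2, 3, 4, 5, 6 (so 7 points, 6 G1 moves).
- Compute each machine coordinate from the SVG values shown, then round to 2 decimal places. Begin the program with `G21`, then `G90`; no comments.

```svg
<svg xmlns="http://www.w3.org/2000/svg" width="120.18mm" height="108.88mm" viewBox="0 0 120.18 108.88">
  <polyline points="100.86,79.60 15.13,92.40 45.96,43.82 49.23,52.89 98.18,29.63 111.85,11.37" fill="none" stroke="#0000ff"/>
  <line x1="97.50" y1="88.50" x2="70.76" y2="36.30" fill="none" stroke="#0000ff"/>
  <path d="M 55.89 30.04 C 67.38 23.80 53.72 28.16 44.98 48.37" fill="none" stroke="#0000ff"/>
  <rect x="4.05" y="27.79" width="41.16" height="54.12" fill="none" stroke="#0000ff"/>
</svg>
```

Since the viewBox matches the mm dimensions, user units are millimetres directly. The only transform is the Y-flip y_m = 108.88 − y_svg.

Shape 1 is a open polyline drawn with `<polyline>`. Its stroke #0000ff means engrave at S235, F2067. After flipping Y the toolpath is (100.86,29.28) → (15.13,16.48) → (45.96,65.06) → (49.23,55.99) → (98.18,79.25) → (111.85,97.51).

Shape 2 is a line segment drawn with `<line>`. Its stroke #0000ff means engrave at S235, F2067. After flipping Y the toolpath is (97.50,20.38) → (70.76,72.58).

Shape 3 is a cubic bezier drawn with `<path>`. Its stroke #0000ff means engrave at S235, F2067. After flipping Y the toolpath is (55.89,78.84) → (59.68,81.05) → (60.11,81.35) → (58.02,79.59) → (54.25,75.63) → (49.62,69.32) → (44.98,60.51).

Shape 4 is a rectangle drawn with `<rect>`. Its stroke #0000ff means engrave at S235, F2067. After flipping Y the toolpath is (4.05,81.09) → (45.21,81.09) → (45.21,26.97) → (4.05,26.97) → (4.05,81.09), returning to the start.

G21
G90
G0 X100.86 Y29.28
M3 S235
G1 X15.13 Y16.48 F2067
G1 X45.96 Y65.06
G1 X49.23 Y55.99
G1 X98.18 Y79.25
G1 X111.85 Y97.51
M5
G0 X97.50 Y20.38
M3 S235
G1 X70.76 Y72.58 F2067
M5
G0 X55.89 Y78.84
M3 S235
G1 X59.68 Y81.05 F2067
G1 X60.11 Y81.35
G1 X58.02 Y79.59
G1 X54.25 Y75.63
G1 X49.62 Y69.32
G1 X44.98 Y60.51
M5
G0 X4.05 Y81.09
M3 S235
G1 X45.21 Y81.09 F2067
G1 X45.21 Y26.97
G1 X4.05 Y26.97
G1 X4.05 Y81.09
M5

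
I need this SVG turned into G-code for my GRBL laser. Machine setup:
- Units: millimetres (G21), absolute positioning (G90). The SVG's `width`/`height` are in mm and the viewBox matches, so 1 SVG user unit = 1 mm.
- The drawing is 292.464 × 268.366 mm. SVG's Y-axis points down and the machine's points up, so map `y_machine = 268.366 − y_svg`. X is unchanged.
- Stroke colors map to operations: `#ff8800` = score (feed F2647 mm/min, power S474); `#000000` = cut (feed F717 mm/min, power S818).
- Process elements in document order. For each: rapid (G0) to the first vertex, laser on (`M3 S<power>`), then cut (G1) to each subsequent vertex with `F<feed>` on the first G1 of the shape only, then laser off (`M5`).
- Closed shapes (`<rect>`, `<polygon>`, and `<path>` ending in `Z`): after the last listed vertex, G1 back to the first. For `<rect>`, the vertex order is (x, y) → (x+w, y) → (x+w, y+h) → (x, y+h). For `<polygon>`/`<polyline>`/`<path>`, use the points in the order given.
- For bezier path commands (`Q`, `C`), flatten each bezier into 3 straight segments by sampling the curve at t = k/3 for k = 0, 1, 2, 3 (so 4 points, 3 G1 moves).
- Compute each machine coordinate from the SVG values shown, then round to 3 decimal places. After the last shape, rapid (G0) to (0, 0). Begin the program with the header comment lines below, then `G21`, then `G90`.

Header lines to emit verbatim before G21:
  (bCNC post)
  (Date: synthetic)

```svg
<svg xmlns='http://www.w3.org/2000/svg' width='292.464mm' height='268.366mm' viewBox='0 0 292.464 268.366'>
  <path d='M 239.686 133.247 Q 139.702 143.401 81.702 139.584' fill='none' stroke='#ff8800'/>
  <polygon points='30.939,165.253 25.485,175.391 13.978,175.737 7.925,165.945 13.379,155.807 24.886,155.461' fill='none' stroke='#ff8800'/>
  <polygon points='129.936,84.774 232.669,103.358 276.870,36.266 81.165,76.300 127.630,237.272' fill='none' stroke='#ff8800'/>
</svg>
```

(bCNC post)
(Date: synthetic)
G21
G90
G0 X239.686 Y135.119
M3 S474
G1 X177.695 Y129.902 F2647
G1 X125.034 Y127.790
G1 X81.702 Y128.782
M5
G0 X30.939 Y103.113
M3 S474
G1 X25.485 Y92.975 F2647
G1 X13.978 Y92.629
G1 X7.925 Y102.421
G1 X13.379 Y112.559
G1 X24.886 Y112.905
G1 X30.939 Y103.113
M5
G0 X129.936 Y183.592
M3 S474
G1 X232.669 Y165.008 F2647
G1 X276.870 Y232.100
G1 X81.165 Y192.066
G1 X127.630 Y31.094
G1 X129.936 Y183.592
M5
G0 X0.000 Y0.000

Since the viewBox matches the mm dimensions, user units are millimetres directly. The only transform is the Y-flip y_m = 268.366 − y_svg.

Shape 1 is a quadratic bezier drawn with `<path>`. Its stroke #ff8800 means score at S474, F2647. After flipping Y the toolpath is (239.686,135.119) → (177.695,129.902) → (125.034,127.790) → (81.702,128.782).

Shape 2 is a regular polygon drawn with `<polygon>`. Its stroke #ff8800 means score at S474, F2647. After flipping Y the toolpath is (30.939,103.113) → (25.485,92.975) → (13.978,92.629) → (7.925,102.421) → (13.379,112.559) → (24.886,112.905) → (30.939,103.113), returning to the start.

Shape 3 is a closed polygon drawn with `<polygon>`. Its stroke #ff8800 means score at S474, F2647. After flipping Y the toolpath is (129.936,183.592) → (232.669,165.008) → (276.870,232.100) → (81.165,192.066) → (127.630,31.094) → (129.936,183.592), returning to the start.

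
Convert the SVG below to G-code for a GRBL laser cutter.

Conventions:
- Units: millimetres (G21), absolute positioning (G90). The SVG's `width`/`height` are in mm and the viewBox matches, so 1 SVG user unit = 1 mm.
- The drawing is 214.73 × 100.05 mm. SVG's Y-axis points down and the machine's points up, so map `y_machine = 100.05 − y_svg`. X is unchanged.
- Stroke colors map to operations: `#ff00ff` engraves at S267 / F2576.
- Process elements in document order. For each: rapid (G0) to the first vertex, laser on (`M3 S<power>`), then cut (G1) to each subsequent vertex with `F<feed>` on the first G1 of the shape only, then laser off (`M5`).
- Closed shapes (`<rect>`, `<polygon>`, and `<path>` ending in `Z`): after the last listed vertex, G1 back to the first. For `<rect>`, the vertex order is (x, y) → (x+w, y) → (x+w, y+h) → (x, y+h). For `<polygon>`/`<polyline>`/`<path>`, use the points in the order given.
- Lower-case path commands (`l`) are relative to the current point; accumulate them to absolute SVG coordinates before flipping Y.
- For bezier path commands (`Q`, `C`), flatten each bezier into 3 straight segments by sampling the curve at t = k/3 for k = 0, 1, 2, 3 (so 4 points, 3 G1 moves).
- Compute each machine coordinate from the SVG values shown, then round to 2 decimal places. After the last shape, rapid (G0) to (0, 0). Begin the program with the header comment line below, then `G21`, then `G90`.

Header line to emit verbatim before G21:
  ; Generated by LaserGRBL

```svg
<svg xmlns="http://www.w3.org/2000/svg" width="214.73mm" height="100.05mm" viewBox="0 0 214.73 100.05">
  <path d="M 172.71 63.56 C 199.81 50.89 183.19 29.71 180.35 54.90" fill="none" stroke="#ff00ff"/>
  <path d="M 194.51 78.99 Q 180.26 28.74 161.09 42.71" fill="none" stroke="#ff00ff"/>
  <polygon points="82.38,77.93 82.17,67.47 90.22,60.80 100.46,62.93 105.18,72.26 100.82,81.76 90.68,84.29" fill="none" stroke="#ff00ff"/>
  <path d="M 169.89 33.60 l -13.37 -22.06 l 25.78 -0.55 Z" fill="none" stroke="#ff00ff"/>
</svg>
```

Since the viewBox matches the mm dimensions, user units are millimetres directly. The only transform is the Y-flip y_m = 100.05 − y_svg.

Shape 1 is a cubic bezier drawn with `<path>`. Its stroke #ff00ff means engrave at S267, F2576. After flipping Y the toolpath is (172.71,36.49) → (187.37,49.96) → (185.65,56.92) → (180.35,45.15).

Shape 2 is a quadratic bezier drawn with `<path>`. Its stroke #ff00ff means engrave at S267, F2576. After flipping Y the toolpath is (194.51,21.06) → (184.46,47.42) → (173.32,59.52) → (161.09,57.34).

Shape 3 is a regular polygon drawn with `<polygon>`. Its stroke #ff00ff means engrave at S267, F2576. After flipping Y the toolpath is (82.38,22.12) → (82.17,32.58) → (90.22,39.25) → (100.46,37.12) → (105.18,27.79) → (100.82,18.29) → (90.68,15.76) → (82.38,22.12), returning to the start.

Shape 4 is a regular polygon drawn with `<path>`. Its stroke #ff00ff means engrave at S267, F2576. After flipping Y the toolpath is (169.89,66.45) → (156.52,88.51) → (182.30,89.06) → (169.89,66.45), returning to the start.

; Generated by LaserGRBL
G21
G90
G0 X172.71 Y36.49
M3 S267
G1 X187.37 Y49.96 F2576
G1 X185.65 Y56.92
G1 X180.35 Y45.15
M5
G0 X194.51 Y21.06
M3 S267
G1 X184.46 Y47.42 F2576
G1 X173.32 Y59.52
G1 X161.09 Y57.34
M5
G0 X82.38 Y22.12
M3 S267
G1 X82.17 Y32.58 F2576
G1 X90.22 Y39.25
G1 X100.46 Y37.12
G1 X105.18 Y27.79
G1 X100.82 Y18.29
G1 X90.68 Y15.76
G1 X82.38 Y22.12
M5
G0 X169.89 Y66.45
M3 S267
G1 X156.52 Y88.51 F2576
G1 X182.30 Y89.06
G1 X169.89 Y66.45
M5
G0 X0.00 Y0.00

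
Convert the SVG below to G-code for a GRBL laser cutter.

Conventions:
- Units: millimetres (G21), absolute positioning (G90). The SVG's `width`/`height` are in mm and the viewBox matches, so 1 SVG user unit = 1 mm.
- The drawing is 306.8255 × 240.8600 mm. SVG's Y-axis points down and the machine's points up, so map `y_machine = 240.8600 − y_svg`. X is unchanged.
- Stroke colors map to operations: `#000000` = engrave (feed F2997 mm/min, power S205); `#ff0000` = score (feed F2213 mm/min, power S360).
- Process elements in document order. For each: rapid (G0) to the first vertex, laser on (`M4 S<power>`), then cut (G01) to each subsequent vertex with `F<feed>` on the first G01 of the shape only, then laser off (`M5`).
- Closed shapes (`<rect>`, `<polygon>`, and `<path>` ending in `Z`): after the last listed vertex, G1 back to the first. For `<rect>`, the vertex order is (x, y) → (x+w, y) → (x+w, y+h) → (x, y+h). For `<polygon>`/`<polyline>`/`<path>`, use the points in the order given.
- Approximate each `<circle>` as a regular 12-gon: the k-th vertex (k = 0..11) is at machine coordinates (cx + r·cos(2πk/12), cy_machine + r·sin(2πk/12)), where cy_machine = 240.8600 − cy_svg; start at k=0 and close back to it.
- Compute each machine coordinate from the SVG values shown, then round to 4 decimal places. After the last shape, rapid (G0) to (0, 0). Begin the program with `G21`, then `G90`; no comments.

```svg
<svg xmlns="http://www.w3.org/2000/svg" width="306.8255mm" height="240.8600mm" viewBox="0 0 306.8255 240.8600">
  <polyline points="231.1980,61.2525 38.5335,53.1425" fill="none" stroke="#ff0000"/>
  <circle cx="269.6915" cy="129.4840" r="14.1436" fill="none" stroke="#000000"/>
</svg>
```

viewBox `0 0 306.8255 240.8600` with mm width/height → 1 unit = 1 mm. Flip: y_m = 240.8600 − y_svg.

**Shape 1** — `<polyline>` line segment, stroke `#ff0000` → score (S360, F2213). Machine vertices: (231.1980,179.6075) → (38.5335,187.7175). Open path.

**Shape 2** — `<circle>` circle, stroke `#000000` → engrave (S205, F2997). Machine vertices: (283.8351,111.3760) → (281.9402,118.4478) → (276.7633,123.6247) → (269.6915,125.5196) → (262.6197,123.6247) → (257.4428,118.4478) → (255.5479,111.3760) → (257.4428,104.3042) → (262.6197,99.1273) → (269.6915,97.2324) → (276.7633,99.1273) → (281.9402,104.3042) → (283.8351,111.3760). Closed: final G1 returns to the first vertex.

G21
G90
G0 X231.1980 Y179.6075
M4 S360
G01 X38.5335 Y187.7175 F2213
M5
G0 X283.8351 Y111.3760
M4 S205
G01 X281.9402 Y118.4478 F2997
G01 X276.7633 Y123.6247
G01 X269.6915 Y125.5196
G01 X262.6197 Y123.6247
G01 X257.4428 Y118.4478
G01 X255.5479 Y111.3760
G01 X257.4428 Y104.3042
G01 X262.6197 Y99.1273
G01 X269.6915 Y97.2324
G01 X276.7633 Y99.1273
G01 X281.9402 Y104.3042
G01 X283.8351 Y111.3760
M5
G0 X0.0000 Y0.0000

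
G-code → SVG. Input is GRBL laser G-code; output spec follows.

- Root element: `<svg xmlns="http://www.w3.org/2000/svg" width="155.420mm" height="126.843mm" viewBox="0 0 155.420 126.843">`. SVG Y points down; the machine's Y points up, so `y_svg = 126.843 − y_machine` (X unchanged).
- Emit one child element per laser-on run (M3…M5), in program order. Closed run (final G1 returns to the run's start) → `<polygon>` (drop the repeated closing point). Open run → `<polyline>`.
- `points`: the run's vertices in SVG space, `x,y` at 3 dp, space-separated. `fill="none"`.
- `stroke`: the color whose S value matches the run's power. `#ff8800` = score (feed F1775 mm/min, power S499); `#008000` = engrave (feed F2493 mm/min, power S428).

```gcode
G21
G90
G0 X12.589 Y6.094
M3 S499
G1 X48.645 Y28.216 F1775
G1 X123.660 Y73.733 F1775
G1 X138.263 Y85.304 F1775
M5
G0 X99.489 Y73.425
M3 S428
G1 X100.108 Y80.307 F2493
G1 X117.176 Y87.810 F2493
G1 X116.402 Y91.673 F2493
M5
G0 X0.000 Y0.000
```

Machine Y-up, SVG Y-down with viewBox height 126.843, so y_svg = 126.843 − y_machine; X carries over.

Run 1: power S499 maps to stroke `#ff8800` (score). The run is open, so emit a `<polyline>` with points (Y-flipped): 12.589,120.749 48.645,98.627 123.660,53.110 138.263,41.539.

Run 2: power S428 maps to stroke `#008000` (engrave). The run is open, so emit a `<polyline>` with points (Y-flipped): 99.489,53.418 100.108,46.536 117.176,39.033 116.402,35.170.

<svg xmlns="http://www.w3.org/2000/svg" width="155.420mm" height="126.843mm" viewBox="0 0 155.420 126.843">
  <polyline points="12.589,120.749 48.645,98.627 123.660,53.110 138.263,41.539" fill="none" stroke="#ff8800"/>
  <polyline points="99.489,53.418 100.108,46.536 117.176,39.033 116.402,35.170" fill="none" stroke="#008000"/>
</svg>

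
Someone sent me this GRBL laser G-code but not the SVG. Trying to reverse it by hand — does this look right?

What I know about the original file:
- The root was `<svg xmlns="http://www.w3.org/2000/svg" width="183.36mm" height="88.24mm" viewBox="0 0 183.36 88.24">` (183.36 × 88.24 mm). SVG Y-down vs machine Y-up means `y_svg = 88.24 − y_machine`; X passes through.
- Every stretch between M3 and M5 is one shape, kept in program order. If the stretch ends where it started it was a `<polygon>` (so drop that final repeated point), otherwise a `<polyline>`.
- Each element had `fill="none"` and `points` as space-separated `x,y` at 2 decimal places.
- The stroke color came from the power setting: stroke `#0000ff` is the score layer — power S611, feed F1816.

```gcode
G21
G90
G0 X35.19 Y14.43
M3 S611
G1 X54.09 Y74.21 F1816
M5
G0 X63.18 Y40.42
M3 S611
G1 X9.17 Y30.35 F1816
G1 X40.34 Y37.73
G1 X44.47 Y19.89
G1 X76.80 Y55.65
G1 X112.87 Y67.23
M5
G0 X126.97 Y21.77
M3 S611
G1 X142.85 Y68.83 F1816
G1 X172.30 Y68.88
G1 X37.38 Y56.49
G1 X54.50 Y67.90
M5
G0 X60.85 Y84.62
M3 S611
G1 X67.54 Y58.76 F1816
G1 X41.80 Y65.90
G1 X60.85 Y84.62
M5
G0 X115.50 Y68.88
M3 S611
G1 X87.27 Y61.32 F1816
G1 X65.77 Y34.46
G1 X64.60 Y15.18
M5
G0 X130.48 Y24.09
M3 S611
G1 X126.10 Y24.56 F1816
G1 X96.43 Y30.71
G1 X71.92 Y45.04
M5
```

Each laser-on run becomes one SVG element. Flip Y back into SVG space with y_svg = 88.24 − y_machine. Every run uses S611, so all elements get stroke `#0000ff` (score).

Run 1: The run is open, so emit a `<polyline>` with points (Y-flipped): 35.19,73.81 54.09,14.03.

Run 2: The run is open, so emit a `<polyline>` with points (Y-flipped): 63.18,47.82 9.17,57.89 40.34,50.51 44.47,68.35 76.80,32.59 112.87,21.01.

Run 3: The run is open, so emit a `<polyline>` with points (Y-flipped): 126.97,66.47 142.85,19.41 172.30,19.36 37.38,31.75 54.50,20.34.

Run 4: The run returns to its start, so emit a `<polygon>` with points (Y-flipped): 60.85,3.62 67.54,29.48 41.80,22.34.

Run 5: The run is open, so emit a `<polyline>` with points (Y-flipped): 115.50,19.36 87.27,26.92 65.77,53.78 64.60,73.06.

Run 6: The run is open, so emit a `<polyline>` with points (Y-flipped): 130.48,64.15 126.10,63.68 96.43,57.53 71.92,43.20.

<svg xmlns="http://www.w3.org/2000/svg" width="183.36mm" height="88.24mm" viewBox="0 0 183.36 88.24">
  <polyline points="35.19,73.81 54.09,14.03" fill="none" stroke="#0000ff"/>
  <polyline points="63.18,47.82 9.17,57.89 40.34,50.51 44.47,68.35 76.80,32.59 112.87,21.01" fill="none" stroke="#0000ff"/>
  <polyline points="126.97,66.47 142.85,19.41 172.30,19.36 37.38,31.75 54.50,20.34" fill="none" stroke="#0000ff"/>
  <polygon points="60.85,3.62 67.54,29.48 41.80,22.34" fill="none" stroke="#0000ff"/>
  <polyline points="115.50,19.36 87.27,26.92 65.77,53.78 64.60,73.06" fill="none" stroke="#0000ff"/>
  <polyline points="130.48,64.15 126.10,63.68 96.43,57.53 71.92,43.20" fill="none" stroke="#0000ff"/>
</svg>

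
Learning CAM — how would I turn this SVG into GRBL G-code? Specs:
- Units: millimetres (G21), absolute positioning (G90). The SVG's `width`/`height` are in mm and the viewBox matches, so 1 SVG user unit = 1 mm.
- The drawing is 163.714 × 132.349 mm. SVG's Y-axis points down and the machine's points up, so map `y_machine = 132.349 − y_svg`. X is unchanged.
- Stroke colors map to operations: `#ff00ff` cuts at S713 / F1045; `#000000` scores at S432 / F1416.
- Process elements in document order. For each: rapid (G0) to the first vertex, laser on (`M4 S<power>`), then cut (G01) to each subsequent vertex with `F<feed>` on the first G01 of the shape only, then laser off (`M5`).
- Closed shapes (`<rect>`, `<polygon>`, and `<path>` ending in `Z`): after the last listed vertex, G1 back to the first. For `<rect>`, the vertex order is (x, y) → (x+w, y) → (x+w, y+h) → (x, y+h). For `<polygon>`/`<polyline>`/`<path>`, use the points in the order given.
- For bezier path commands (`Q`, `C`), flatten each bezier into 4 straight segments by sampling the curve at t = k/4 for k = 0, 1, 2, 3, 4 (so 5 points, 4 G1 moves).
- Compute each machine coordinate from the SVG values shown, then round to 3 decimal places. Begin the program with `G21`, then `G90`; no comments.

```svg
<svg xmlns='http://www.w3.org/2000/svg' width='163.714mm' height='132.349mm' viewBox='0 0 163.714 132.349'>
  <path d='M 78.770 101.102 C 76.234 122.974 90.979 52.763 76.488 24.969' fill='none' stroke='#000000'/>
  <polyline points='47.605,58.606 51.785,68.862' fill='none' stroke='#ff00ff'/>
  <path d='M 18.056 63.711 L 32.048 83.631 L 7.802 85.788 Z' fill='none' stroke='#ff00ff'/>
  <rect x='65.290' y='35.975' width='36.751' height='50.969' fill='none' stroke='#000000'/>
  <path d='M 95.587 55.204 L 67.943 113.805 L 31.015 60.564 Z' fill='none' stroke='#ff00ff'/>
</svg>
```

1 u = 1 mm; y_m = 132.349 − y.

[1] `<path>` cubic bezier, #000000→score S432 F1416: (78.770,31.247) → (79.381,30.007) → (82.112,50.689) → (82.601,80.683) → (76.488,107.380)

[2] `<polyline>` line segment, #ff00ff→cut S713 F1045: (47.605,73.743) → (51.785,63.487)

[3] `<path>` regular polygon, #ff00ff→cut S713 F1045: (18.056,68.638) → (32.048,48.718) → (7.802,46.561) → (18.056,68.638) (closed)

[4] `<rect>` rectangle, #000000→score S432 F1416: (65.290,96.374) → (102.041,96.374) → (102.041,45.405) → (65.290,45.405) → (65.290,96.374) (closed)

[5] `<path>` regular polygon, #ff00ff→cut S713 F1045: (95.587,77.145) → (67.943,18.544) → (31.015,71.785) → (95.587,77.145) (closed)

G21
G90
G0 X78.770 Y31.247
M4 S432
G01 X79.381 Y30.007 F1416
G01 X82.112 Y50.689
G01 X82.601 Y80.683
G01 X76.488 Y107.380
M5
G0 X47.605 Y73.743
M4 S713
G01 X51.785 Y63.487 F1045
M5
G0 X18.056 Y68.638
M4 S713
G01 X32.048 Y48.718 F1045
G01 X7.802 Y46.561
G01 X18.056 Y68.638
M5
G0 X65.290 Y96.374
M4 S432
G01 X102.041 Y96.374 F1416
G01 X102.041 Y45.405
G01 X65.290 Y45.405
G01 X65.290 Y96.374
M5
G0 X95.587 Y77.145
M4 S713
G01 X67.943 Y18.544 F1045
G01 X31.015 Y71.785
G01 X95.587 Y77.145
M5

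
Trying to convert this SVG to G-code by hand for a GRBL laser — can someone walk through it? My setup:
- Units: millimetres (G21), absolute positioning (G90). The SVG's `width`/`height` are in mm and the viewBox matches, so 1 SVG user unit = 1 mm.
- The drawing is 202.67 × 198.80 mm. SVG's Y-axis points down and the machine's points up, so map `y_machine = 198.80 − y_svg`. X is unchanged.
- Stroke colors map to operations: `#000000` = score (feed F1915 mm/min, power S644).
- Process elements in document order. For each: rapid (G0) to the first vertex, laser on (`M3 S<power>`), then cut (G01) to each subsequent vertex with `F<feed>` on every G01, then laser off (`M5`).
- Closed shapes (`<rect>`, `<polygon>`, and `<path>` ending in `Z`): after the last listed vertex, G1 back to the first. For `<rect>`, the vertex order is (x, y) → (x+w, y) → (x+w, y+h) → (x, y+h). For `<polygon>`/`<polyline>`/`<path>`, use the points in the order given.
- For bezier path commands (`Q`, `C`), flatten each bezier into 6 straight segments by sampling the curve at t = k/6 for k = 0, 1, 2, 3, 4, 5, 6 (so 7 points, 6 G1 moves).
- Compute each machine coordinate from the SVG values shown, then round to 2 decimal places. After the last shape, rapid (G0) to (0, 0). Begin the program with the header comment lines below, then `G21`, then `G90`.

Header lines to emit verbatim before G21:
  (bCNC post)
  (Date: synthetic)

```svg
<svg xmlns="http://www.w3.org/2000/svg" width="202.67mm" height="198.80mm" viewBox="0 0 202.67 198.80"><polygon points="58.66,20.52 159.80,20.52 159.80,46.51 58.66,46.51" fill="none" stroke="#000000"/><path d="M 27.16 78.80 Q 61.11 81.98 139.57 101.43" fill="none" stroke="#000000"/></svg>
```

Since the viewBox matches the mm dimensions, user units are millimetres directly. The only transform is the Y-flip y_m = 198.80 − y_svg.

Shape 1 is a rectangle drawn with `<polygon>`. Its stroke #000000 means score at S644, F1915. After flipping Y the toolpath is (58.66,178.28) → (159.80,178.28) → (159.80,152.29) → (58.66,152.29) → (58.66,178.28), returning to the start.

Shape 2 is a quadratic bezier drawn with `<path>`. Its stroke #000000 means score at S644, F1915. After flipping Y the toolpath is (27.16,120.00) → (39.71,118.49) → (54.74,116.07) → (72.24,112.75) → (92.21,108.53) → (114.65,103.40) → (139.57,97.37).

(bCNC post)
(Date: synthetic)
G21
G90
G0 X58.66 Y178.28
M3 S644
G01 X159.80 Y178.28 F1915
G01 X159.80 Y152.29 F1915
G01 X58.66 Y152.29 F1915
G01 X58.66 Y178.28 F1915
M5
G0 X27.16 Y120.00
M3 S644
G01 X39.71 Y118.49 F1915
G01 X54.74 Y116.07 F1915
G01 X72.24 Y112.75 F1915
G01 X92.21 Y108.53 F1915
G01 X114.65 Y103.40 F1915
G01 X139.57 Y97.37 F1915
M5
G0 X0.00 Y0.00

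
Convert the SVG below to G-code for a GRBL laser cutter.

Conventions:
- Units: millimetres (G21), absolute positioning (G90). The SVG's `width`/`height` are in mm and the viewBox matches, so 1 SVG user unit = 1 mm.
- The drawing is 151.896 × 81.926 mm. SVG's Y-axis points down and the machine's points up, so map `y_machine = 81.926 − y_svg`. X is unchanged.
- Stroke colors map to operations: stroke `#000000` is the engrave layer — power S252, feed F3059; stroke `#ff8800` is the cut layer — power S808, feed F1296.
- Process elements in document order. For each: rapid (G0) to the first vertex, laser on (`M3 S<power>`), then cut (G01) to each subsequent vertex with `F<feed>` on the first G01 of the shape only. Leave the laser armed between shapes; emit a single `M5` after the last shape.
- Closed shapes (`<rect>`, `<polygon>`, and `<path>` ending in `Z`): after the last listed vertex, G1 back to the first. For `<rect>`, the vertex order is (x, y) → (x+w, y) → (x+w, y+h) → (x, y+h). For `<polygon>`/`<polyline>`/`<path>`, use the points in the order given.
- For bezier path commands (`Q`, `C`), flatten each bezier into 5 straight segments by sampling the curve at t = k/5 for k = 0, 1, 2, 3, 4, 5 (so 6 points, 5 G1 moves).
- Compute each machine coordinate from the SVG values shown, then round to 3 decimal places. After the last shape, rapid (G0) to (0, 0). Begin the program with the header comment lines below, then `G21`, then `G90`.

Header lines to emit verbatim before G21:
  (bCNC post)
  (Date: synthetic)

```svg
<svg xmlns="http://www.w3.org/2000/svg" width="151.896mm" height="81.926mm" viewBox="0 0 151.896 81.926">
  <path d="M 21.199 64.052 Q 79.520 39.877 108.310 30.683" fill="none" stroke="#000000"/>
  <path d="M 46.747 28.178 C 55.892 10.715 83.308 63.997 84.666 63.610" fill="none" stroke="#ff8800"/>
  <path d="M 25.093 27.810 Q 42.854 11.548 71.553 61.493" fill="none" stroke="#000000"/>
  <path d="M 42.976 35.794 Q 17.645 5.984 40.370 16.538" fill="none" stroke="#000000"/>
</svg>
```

Since the viewBox matches the mm dimensions, user units are millimetres directly. The only transform is the Y-flip y_m = 81.926 − y_svg.

Shape 1 is a quadratic bezier drawn with `<path>`. Its stroke #000000 means engrave at S252, F3059. After flipping Y the toolpath is (21.199,17.874) → (43.346,26.945) → (63.131,34.817) → (80.553,41.491) → (95.613,46.966) → (108.310,51.243).

Shape 2 is a cubic bezier drawn with `<path>`. Its stroke #ff8800 means cut at S808, F1296. After flipping Y the toolpath is (46.747,53.748) → (54.072,56.732) → (63.654,48.708) → (73.366,35.650) → (81.079,23.529) → (84.666,18.316).

Shape 3 is a quadratic bezier drawn with `<path>`. Its stroke #000000 means engrave at S252, F3059. After flipping Y the toolpath is (25.093,54.116) → (32.635,57.973) → (41.052,56.532) → (50.344,49.796) → (60.511,37.763) → (71.553,20.433).

Shape 4 is a quadratic bezier drawn with `<path>`. Its stroke #000000 means engrave at S252, F3059. After flipping Y the toolpath is (42.976,46.132) → (34.766,56.441) → (30.400,63.522) → (29.879,67.373) → (33.202,67.995) → (40.370,65.388).

(bCNC post)
(Date: synthetic)
G21
G90
G0 X21.199 Y17.874
M3 S252
G01 X43.346 Y26.945 F3059
G01 X63.131 Y34.817
G01 X80.553 Y41.491
G01 X95.613 Y46.966
G01 X108.310 Y51.243
G0 X46.747 Y53.748
M3 S808
G01 X54.072 Y56.732 F1296
G01 X63.654 Y48.708
G01 X73.366 Y35.650
G01 X81.079 Y23.529
G01 X84.666 Y18.316
G0 X25.093 Y54.116
M3 S252
G01 X32.635 Y57.973 F3059
G01 X41.052 Y56.532
G01 X50.344 Y49.796
G01 X60.511 Y37.763
G01 X71.553 Y20.433
G0 X42.976 Y46.132
M3 S252
G01 X34.766 Y56.441 F3059
G01 X30.400 Y63.522
G01 X29.879 Y67.373
G01 X33.202 Y67.995
G01 X40.370 Y65.388
M5
G0 X0.000 Y0.000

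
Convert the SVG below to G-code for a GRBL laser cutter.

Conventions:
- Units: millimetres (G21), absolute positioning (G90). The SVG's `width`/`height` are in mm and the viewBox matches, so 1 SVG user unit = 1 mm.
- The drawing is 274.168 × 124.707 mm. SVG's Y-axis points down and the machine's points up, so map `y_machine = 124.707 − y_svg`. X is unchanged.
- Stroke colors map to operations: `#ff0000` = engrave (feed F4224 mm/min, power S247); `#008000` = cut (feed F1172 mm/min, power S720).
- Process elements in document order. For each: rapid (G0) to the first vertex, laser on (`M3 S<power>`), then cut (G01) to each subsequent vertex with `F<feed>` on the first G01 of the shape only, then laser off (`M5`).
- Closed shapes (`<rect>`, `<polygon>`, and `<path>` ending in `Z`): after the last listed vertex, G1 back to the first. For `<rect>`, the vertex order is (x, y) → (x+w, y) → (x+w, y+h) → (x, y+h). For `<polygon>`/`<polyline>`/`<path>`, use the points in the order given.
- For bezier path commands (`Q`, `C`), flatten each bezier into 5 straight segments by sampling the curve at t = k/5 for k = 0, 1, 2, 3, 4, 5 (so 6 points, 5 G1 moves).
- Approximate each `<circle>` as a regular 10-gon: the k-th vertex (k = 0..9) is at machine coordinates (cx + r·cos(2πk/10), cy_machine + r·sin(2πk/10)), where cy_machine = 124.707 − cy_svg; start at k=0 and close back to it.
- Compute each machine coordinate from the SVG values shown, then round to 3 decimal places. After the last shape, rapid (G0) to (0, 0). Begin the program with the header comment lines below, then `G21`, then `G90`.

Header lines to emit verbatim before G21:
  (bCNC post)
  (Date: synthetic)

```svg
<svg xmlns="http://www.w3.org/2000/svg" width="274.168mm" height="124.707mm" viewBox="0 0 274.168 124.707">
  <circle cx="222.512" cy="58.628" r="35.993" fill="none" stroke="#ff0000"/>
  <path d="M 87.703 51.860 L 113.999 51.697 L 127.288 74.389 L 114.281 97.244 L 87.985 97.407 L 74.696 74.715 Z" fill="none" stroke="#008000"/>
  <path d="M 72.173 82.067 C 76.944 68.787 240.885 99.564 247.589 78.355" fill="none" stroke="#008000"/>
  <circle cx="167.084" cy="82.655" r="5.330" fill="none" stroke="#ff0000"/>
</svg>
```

(bCNC post)
(Date: synthetic)
G21
G90
G0 X258.505 Y66.079
M3 S247
G01 X251.631 Y87.235 F4224
G01 X233.634 Y100.310
G01 X211.390 Y100.310
G01 X193.393 Y87.235
G01 X186.519 Y66.079
G01 X193.393 Y44.923
G01 X211.390 Y31.848
G01 X233.634 Y31.848
G01 X251.631 Y44.923
G01 X258.505 Y66.079
M5
G0 X87.703 Y72.847
M3 S720
G01 X113.999 Y73.010 F1172
G01 X127.288 Y50.318
G01 X114.281 Y27.463
G01 X87.985 Y27.300
G01 X74.696 Y49.992
G01 X87.703 Y72.847
M5
G0 X72.173 Y42.640
M3 S720
G01 X91.605 Y46.090 F1172
G01 X134.050 Y43.575
G01 X184.320 Y39.708
G01 X227.229 Y39.097
G01 X247.589 Y46.352
M5
G0 X172.414 Y42.052
M3 S247
G01 X171.396 Y45.185 F4224
G01 X168.731 Y47.121
G01 X165.437 Y47.121
G01 X162.772 Y45.185
G01 X161.754 Y42.052
G01 X162.772 Y38.919
G01 X165.437 Y36.983
G01 X168.731 Y36.983
G01 X171.396 Y38.919
G01 X172.414 Y42.052
M5
G0 X0.000 Y0.000

viewBox `0 0 274.168 124.707` with mm width/height → 1 unit = 1 mm. Flip: y_m = 124.707 − y_svg.

**Shape 1** — `<circle>` circle, stroke `#ff0000` → engrave (S247, F4224). Machine vertices: (258.505,66.079) → (251.631,87.235) → (233.634,100.310) → (211.390,100.310) → (193.393,87.235) → (186.519,66.079) → (193.393,44.923) → (211.390,31.848) → (233.634,31.848) → (251.631,44.923) → (258.505,66.079). Closed: final G1 returns to the first vertex.

**Shape 2** — `<path>` regular polygon, stroke `#008000` → cut (S720, F1172). Machine vertices: (87.703,72.847) → (113.999,73.010) → (127.288,50.318) → (114.281,27.463) → (87.985,27.300) → (74.696,49.992) → (87.703,72.847). Closed: final G1 returns to the first vertex.

**Shape 3** — `<path>` cubic bezier, stroke `#008000` → cut (S720, F1172). Control points (SVG): P0=(72.173,82.067), P1=(76.944,68.787), P2=(240.885,99.564), P3=(247.589,78.355); sampled at t=k/5. Machine vertices: (72.173,42.640) → (91.605,46.090) → (134.050,43.575) → (184.320,39.708) → (227.229,39.097) → (247.589,46.352). Open path.

**Shape 4** — `<circle>` circle, stroke `#ff0000` → engrave (S247, F4224). Machine vertices: (172.414,42.052) → (171.396,45.185) → (168.731,47.121) → (165.437,47.121) → (162.772,45.185) → (161.754,42.052) → (162.772,38.919) → (165.437,36.983) → (168.731,36.983) → (171.396,38.919) → (172.414,42.052). Closed: final G1 returns to the first vertex.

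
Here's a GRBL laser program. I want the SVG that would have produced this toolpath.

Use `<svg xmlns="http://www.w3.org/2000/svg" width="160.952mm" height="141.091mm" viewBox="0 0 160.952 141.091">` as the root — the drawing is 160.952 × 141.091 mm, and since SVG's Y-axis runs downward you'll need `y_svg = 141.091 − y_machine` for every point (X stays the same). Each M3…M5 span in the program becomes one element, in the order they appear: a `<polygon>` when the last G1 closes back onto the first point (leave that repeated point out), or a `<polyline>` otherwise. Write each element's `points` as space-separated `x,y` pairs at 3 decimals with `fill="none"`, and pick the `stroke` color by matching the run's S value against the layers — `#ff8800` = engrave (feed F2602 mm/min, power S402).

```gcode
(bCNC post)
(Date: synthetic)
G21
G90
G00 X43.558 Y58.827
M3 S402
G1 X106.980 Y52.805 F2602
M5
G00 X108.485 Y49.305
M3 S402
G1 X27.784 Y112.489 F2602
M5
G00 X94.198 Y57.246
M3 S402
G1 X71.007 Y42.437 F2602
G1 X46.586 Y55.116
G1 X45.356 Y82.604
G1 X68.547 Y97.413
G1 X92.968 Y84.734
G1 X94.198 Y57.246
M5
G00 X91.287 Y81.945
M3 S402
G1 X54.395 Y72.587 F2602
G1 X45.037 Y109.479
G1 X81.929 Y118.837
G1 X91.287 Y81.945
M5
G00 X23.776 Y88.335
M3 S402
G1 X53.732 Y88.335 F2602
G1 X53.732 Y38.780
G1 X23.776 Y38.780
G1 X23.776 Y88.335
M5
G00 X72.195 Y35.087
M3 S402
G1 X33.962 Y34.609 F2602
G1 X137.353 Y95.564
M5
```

y_svg = 141.091 − y_m. Every run uses S402, so all elements get stroke `#ff8800` (engrave).

[1] open run; points: 43.558,82.264 106.980,88.286

[2] open run; points: 108.485,91.786 27.784,28.602

[3] closed run; points: 94.198,83.845 71.007,98.654 46.586,85.975 45.356,58.487 68.547,43.678 92.968,56.357

[4] closed run; points: 91.287,59.146 54.395,68.504 45.037,31.612 81.929,22.254

[5] closed run; points: 23.776,52.756 53.732,52.756 53.732,102.311 23.776,102.311

[6] open run; points: 72.195,106.004 33.962,106.482 137.353,45.527

<svg xmlns="http://www.w3.org/2000/svg" width="160.952mm" height="141.091mm" viewBox="0 0 160.952 141.091">
  <polyline points="43.558,82.264 106.980,88.286" fill="none" stroke="#ff8800"/>
  <polyline points="108.485,91.786 27.784,28.602" fill="none" stroke="#ff8800"/>
  <polygon points="94.198,83.845 71.007,98.654 46.586,85.975 45.356,58.487 68.547,43.678 92.968,56.357" fill="none" stroke="#ff8800"/>
  <polygon points="91.287,59.146 54.395,68.504 45.037,31.612 81.929,22.254" fill="none" stroke="#ff8800"/>
  <polygon points="23.776,52.756 53.732,52.756 53.732,102.311 23.776,102.311" fill="none" stroke="#ff8800"/>
  <polyline points="72.195,106.004 33.962,106.482 137.353,45.527" fill="none" stroke="#ff8800"/>
</svg>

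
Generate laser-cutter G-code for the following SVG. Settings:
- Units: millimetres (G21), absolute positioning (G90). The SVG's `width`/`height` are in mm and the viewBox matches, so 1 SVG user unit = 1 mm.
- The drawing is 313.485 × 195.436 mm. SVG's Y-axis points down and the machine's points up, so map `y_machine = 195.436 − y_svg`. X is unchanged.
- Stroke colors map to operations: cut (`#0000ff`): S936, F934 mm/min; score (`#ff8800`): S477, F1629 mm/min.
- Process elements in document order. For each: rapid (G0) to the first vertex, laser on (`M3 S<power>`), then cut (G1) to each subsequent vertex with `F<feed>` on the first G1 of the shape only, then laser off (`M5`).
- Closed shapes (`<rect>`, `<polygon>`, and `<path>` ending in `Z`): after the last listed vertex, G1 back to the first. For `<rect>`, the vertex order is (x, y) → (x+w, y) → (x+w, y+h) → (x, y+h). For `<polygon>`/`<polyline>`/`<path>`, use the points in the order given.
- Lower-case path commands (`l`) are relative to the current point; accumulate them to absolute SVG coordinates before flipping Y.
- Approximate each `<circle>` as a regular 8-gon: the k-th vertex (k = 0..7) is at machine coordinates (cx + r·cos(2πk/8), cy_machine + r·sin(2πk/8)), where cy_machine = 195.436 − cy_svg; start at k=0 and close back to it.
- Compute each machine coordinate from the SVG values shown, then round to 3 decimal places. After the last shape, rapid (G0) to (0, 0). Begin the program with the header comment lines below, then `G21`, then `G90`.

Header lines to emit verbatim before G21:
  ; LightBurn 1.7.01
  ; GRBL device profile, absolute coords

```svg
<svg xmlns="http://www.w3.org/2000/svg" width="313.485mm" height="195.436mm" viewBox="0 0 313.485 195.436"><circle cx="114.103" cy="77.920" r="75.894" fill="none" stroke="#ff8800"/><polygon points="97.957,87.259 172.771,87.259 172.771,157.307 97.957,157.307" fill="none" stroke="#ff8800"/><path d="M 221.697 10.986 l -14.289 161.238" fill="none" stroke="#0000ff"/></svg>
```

Since the viewBox matches the mm dimensions, user units are millimetres directly. The only transform is the Y-flip y_m = 195.436 − y_svg.

Shape 1 is a circle drawn with `<circle>`. Its stroke #ff8800 means score at S477, F1629. After flipping Y the toolpath is (189.997,117.516) → (167.768,171.181) → (114.103,193.410) → (60.438,171.181) → (38.209,117.516) → (60.438,63.851) → (114.103,41.622) → (167.768,63.851) → (189.997,117.516), returning to the start.

Shape 2 is a rectangle drawn with `<polygon>`. Its stroke #ff8800 means score at S477, F1629. After flipping Y the toolpath is (97.957,108.177) → (172.771,108.177) → (172.771,38.129) → (97.957,38.129) → (97.957,108.177), returning to the start.

Shape 3 is a line segment drawn with `<path>`. Its stroke #0000ff means cut at S936, F934. After flipping Y the toolpath is (221.697,184.450) → (207.408,23.212).

; LightBurn 1.7.01
; GRBL device profile, absolute coords
G21
G90
G0 X189.997 Y117.516
M3 S477
G1 X167.768 Y171.181 F1629
G1 X114.103 Y193.410
G1 X60.438 Y171.181
G1 X38.209 Y117.516
G1 X60.438 Y63.851
G1 X114.103 Y41.622
G1 X167.768 Y63.851
G1 X189.997 Y117.516
M5
G0 X97.957 Y108.177
M3 S477
G1 X172.771 Y108.177 F1629
G1 X172.771 Y38.129
G1 X97.957 Y38.129
G1 X97.957 Y108.177
M5
G0 X221.697 Y184.450
M3 S936
G1 X207.408 Y23.212 F934
M5
G0 X0.000 Y0.000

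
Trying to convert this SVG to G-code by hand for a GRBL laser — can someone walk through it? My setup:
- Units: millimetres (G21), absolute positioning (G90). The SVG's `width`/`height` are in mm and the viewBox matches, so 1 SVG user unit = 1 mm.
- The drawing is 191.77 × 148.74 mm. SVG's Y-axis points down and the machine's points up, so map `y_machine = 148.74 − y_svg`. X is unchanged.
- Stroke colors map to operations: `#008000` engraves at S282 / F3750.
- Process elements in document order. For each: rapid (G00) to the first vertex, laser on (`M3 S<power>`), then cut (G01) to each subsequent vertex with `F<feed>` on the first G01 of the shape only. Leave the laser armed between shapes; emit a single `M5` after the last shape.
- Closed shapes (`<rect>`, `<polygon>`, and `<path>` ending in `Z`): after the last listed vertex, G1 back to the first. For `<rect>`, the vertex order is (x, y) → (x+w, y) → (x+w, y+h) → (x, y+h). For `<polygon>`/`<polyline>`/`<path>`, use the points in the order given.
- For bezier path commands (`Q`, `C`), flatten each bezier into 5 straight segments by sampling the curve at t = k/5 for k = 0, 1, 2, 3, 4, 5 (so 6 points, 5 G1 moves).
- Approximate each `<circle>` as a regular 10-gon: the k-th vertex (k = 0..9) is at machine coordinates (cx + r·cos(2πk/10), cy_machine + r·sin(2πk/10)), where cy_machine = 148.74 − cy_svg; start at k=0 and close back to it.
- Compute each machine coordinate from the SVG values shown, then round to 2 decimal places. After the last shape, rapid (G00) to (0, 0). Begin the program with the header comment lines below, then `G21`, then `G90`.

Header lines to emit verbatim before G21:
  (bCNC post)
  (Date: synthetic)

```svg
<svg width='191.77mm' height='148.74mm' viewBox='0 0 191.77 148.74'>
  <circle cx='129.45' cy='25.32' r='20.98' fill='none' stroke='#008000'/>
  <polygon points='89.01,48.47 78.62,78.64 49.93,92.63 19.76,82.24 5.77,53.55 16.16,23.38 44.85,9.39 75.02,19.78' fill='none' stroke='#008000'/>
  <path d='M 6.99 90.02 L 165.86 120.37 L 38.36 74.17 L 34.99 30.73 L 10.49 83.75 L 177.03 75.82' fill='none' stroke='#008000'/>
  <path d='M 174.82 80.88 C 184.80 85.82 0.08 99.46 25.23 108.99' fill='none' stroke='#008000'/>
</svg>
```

Since the viewBox matches the mm dimensions, user units are millimetres directly. The only transform is the Y-flip y_m = 148.74 − y_svg.

Shape 1 is a circle drawn with `<circle>`. Its stroke #008000 means engrave at S282, F3750. After flipping Y the toolpath is (150.43,123.42) → (146.42,135.75) → (135.93,143.37) → (122.97,143.37) → (112.48,135.75) → (108.47,123.42) → (112.48,111.09) → (122.97,103.47) → (135.93,103.47) → (146.42,111.09) → (150.43,123.42), returning to the start.

Shape 2 is a regular polygon drawn with `<polygon>`. Its stroke #008000 means engrave at S282, F3750. After flipping Y the toolpath is (89.01,100.27) → (78.62,70.10) → (49.93,56.11) → (19.76,66.50) → (5.77,95.19) → (16.16,125.36) → (44.85,139.35) → (75.02,128.96) → (89.01,100.27), returning to the start.

Shape 3 is a open polyline drawn with `<path>`. Its stroke #008000 means engrave at S282, F3750. After flipping Y the toolpath is (6.99,58.72) → (165.86,28.37) → (38.36,74.57) → (34.99,118.01) → (10.49,64.99) → (177.03,72.92).

Shape 4 is a cubic bezier drawn with `<path>`. Its stroke #008000 means engrave at S282, F3750. After flipping Y the toolpath is (174.82,67.86) → (160.68,63.95) → (119.23,58.58) → (69.90,52.34) → (32.09,45.86) → (25.23,39.75).

(bCNC post)
(Date: synthetic)
G21
G90
G00 X150.43 Y123.42
M3 S282
G01 X146.42 Y135.75 F3750
G01 X135.93 Y143.37
G01 X122.97 Y143.37
G01 X112.48 Y135.75
G01 X108.47 Y123.42
G01 X112.48 Y111.09
G01 X122.97 Y103.47
G01 X135.93 Y103.47
G01 X146.42 Y111.09
G01 X150.43 Y123.42
G00 X89.01 Y100.27
M3 S282
G01 X78.62 Y70.10 F3750
G01 X49.93 Y56.11
G01 X19.76 Y66.50
G01 X5.77 Y95.19
G01 X16.16 Y125.36
G01 X44.85 Y139.35
G01 X75.02 Y128.96
G01 X89.01 Y100.27
G00 X6.99 Y58.72
M3 S282
G01 X165.86 Y28.37 F3750
G01 X38.36 Y74.57
G01 X34.99 Y118.01
G01 X10.49 Y64.99
G01 X177.03 Y72.92
G00 X174.82 Y67.86
M3 S282
G01 X160.68 Y63.95 F3750
G01 X119.23 Y58.58
G01 X69.90 Y52.34
G01 X32.09 Y45.86
G01 X25.23 Y39.75
M5
G00 X0.00 Y0.00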